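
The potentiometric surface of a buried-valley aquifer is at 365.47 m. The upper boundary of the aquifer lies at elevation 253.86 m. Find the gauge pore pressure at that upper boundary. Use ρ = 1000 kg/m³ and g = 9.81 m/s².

P ≈ 1090 kPa

Pressure head at the aquifer top: ψ = h − z = 365.47 − 253.86 = 111.61 m.
P = ρgψ = 1000 × 9.81 × 111.61 = 1094894 Pa ≈ 1090 kPa.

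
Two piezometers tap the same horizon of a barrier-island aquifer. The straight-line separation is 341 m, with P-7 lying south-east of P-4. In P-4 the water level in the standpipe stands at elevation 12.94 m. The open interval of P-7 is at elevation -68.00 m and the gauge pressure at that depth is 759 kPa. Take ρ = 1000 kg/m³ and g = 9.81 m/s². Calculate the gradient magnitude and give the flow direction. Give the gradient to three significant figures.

Total head at P-4: h = 12.94 m (water level in the piezometer is the total head).
Pressure head at P-7: ψ = P/(ρg) = 759×1000 / (1000 × 9.81) = 77.37 m.
Total head at P-7: h = z + ψ = -68.00 + 77.37 = 9.37 m.
Head difference: h(P-4) − h(P-7) = 12.94 − 9.37 = 3.57 m.
Hydraulic gradient: i = |Δh| / L = 3.57 / 341 = 0.0105.
Flow is from higher to lower head: from P-4 toward P-7, i.e. toward the south-east.

i ≈ 0.0105; groundwater flows toward the south-east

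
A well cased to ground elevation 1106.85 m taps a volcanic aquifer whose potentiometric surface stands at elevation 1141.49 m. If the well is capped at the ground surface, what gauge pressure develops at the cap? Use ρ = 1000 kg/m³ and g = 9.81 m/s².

Head above the cap: Δh = 1141.49 − 1106.85 = 34.64 m.
P = ρgΔh = 1000 × 9.81 × 34.64 = 339818 Pa ≈ 340 kPa.

P ≈ 340 kPa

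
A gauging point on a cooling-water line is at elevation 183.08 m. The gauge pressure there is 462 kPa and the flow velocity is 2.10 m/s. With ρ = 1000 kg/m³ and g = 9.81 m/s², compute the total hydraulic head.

h ≈ 230.40 m

Pressure head ψ = P/(ρg) = 462×1000 / (1000 × 9.81) = 47.09 m.
Velocity head = v²/(2g) = 2.10² / (2 × 9.81) = 0.225 m.
h = z + ψ + v²/(2g) = 183.08 + 47.09 + 0.225 = 230.40 m.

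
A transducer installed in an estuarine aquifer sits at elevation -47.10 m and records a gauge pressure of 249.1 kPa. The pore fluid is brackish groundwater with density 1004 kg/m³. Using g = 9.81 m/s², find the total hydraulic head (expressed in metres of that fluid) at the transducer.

ψ = P/(ρg) = 249.1×1000 / (1004 × 9.81) = 25.29 m.
h = z + ψ = -47.10 + 25.29 = -21.81 m.

h ≈ -21.81 m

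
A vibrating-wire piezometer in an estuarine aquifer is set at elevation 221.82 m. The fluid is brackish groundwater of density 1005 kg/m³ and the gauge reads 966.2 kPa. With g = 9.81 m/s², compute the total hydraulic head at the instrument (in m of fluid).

h ≈ 319.82 m

ψ = P/(ρg) = 966.2×1000 / (1005 × 9.81) = 98.00 m.
h = z + ψ = 221.82 + 98.00 = 319.82 m.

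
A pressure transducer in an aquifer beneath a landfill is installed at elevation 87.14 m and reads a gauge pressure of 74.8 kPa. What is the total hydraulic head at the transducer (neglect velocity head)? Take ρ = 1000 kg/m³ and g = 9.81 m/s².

h ≈ 94.76 m

ψ = P/(ρg) = 74.8×1000 / (1000 × 9.81) = 7.62 m.
h = z + ψ = 87.14 + 7.62 = 94.76 m.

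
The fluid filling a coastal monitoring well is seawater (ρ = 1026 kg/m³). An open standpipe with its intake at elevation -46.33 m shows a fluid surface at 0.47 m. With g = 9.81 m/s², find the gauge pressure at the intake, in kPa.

P ≈ 471 kPa

Pressure head ψ = h − z = 0.47 − (-46.33) = 46.80 m.
P = ρgψ = 1026 × 9.81 × 46.80 = 471045 Pa ≈ 471 kPa.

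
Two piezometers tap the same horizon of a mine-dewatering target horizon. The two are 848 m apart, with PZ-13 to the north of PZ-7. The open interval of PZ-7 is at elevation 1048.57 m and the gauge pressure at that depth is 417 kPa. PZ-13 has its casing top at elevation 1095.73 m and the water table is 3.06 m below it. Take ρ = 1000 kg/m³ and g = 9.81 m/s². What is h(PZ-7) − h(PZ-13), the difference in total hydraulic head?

Δh ≈ -1.59 m

Pressure head at PZ-7: ψ = P/(ρg) = 417×1000 / (1000 × 9.81) = 42.51 m.
Total head at PZ-7: h = z + ψ = 1048.57 + 42.51 = 1091.08 m.
Total head at PZ-13: h = 1095.73 − 3.06 = 1092.67 m.
Head difference: h(PZ-7) − h(PZ-13) = 1091.08 − 1092.67 = -1.59 m.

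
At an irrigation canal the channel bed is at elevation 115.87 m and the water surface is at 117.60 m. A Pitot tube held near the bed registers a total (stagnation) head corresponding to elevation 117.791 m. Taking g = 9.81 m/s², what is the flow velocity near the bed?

Near the bed, under hydrostatic conditions, the piezometric head (z + ψ) equals the free-surface elevation, 117.60 m.
Velocity head = total − piezometric = 117.791 − 117.60 = 0.191 m.
v = √(2g·h_v) = √(2 × 9.81 × 0.191) = 1.94 m/s.

v ≈ 1.94 m/s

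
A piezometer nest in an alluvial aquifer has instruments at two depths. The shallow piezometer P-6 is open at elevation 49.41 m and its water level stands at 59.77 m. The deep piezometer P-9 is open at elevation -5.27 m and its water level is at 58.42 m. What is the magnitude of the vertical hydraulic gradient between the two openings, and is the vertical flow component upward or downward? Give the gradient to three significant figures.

Total head at P-6: h = 59.77 m (water level in the standpipe).
Total head at P-9: h = 58.42 m.
Δh = h(P-6) − h(P-9) = 59.77 − 58.42 = 1.35 m.
Vertical separation Δz = 49.41 − (-5.27) = 54.68 m.
|i_v| = |Δh| / Δz = 1.35 / 54.68 = 0.0247.
Head is higher in the shallow piezometer, so vertical flow is downward (recharge condition).

|i_v| ≈ 0.0247; vertical flow is downward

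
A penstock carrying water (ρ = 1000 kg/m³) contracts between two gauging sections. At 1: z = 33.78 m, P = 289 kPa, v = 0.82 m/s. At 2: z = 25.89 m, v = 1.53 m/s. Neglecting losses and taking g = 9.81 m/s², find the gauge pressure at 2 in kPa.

P₂ ≈ 366 kPa

Pressure head at 1: ψ₁ = P₁/(ρg) = 289×1000 / (1000 × 9.81) = 29.46 m.
Velocity heads: v₁²/2g = 0.82²/19.62 = 0.034 m; v₂²/2g = 1.53²/19.62 = 0.119 m.
Total head H = z₁ + ψ₁ + v₁²/2g = 33.78 + 29.46 + 0.034 = 63.27 m.
ψ₂ = H − z₂ − v₂²/2g = 63.27 − 25.89 − 0.119 = 37.26 m.
P₂ = ρgψ₂ = 1000 × 9.81 × 37.26 ≈ 366 kPa.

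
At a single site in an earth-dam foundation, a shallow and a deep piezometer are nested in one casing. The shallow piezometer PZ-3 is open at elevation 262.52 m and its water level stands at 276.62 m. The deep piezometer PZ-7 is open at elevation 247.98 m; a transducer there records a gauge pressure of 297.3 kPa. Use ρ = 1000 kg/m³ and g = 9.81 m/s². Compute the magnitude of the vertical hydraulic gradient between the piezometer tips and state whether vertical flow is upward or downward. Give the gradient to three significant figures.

Total head at PZ-3: h = 276.62 m (water level in the standpipe).
Pressure head at PZ-7: ψ = P/(ρg) = 297.3×1000 / (1000 × 9.81) = 30.31 m.
Total head at PZ-7: h = z + ψ = 247.98 + 30.31 = 278.29 m.
Δh = h(PZ-3) − h(PZ-7) = 276.62 − 278.29 = -1.67 m.
Vertical separation Δz = 262.52 − 247.98 = 14.54 m.
|i_v| = |Δh| / Δz = 1.67 / 14.54 = 0.115.
Head is higher in the deep piezometer, so vertical flow is upward (discharge condition).

|i_v| ≈ 0.115; vertical flow is upward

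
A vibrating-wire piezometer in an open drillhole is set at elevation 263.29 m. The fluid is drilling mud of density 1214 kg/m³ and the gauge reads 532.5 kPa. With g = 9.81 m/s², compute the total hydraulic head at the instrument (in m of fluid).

h ≈ 308.00 m

ψ = P/(ρg) = 532.5×1000 / (1214 × 9.81) = 44.71 m.
h = z + ψ = 263.29 + 44.71 = 308.00 m.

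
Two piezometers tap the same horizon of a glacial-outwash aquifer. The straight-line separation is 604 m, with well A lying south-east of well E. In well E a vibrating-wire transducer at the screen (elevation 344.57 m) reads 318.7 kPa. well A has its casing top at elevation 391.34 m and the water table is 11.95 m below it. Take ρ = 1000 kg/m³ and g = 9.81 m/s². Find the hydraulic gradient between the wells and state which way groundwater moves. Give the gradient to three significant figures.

Pressure head at well E: ψ = P/(ρg) = 318.7×1000 / (1000 × 9.81) = 32.49 m.
Total head at well E: h = z + ψ = 344.57 + 32.49 = 377.06 m.
Total head at well A: h = 391.34 − 11.95 = 379.39 m.
Head difference: h(well E) − h(well A) = 377.06 − 379.39 = -2.33 m.
Hydraulic gradient: i = |Δh| / L = 2.33 / 604 = 0.00386.
Flow is from higher to lower head: from well A toward well E, i.e. toward the north-west.

i ≈ 0.00386; groundwater flows toward the north-west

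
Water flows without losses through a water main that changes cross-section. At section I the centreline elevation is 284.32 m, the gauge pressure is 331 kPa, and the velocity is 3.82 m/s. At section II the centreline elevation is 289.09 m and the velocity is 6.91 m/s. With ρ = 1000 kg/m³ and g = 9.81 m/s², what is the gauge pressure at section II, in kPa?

P₂ ≈ 268 kPa

Pressure head at I: ψ₁ = P₁/(ρg) = 331×1000 / (1000 × 9.81) = 33.74 m.
Velocity heads: v₁²/2g = 3.82²/19.62 = 0.744 m; v₂²/2g = 6.91²/19.62 = 2.434 m.
Total head H = z₁ + ψ₁ + v₁²/2g = 284.32 + 33.74 + 0.744 = 318.80 m.
ψ₂ = H − z₂ − v₂²/2g = 318.80 − 289.09 − 2.434 = 27.28 m.
P₂ = ρgψ₂ = 1000 × 9.81 × 27.28 ≈ 268 kPa.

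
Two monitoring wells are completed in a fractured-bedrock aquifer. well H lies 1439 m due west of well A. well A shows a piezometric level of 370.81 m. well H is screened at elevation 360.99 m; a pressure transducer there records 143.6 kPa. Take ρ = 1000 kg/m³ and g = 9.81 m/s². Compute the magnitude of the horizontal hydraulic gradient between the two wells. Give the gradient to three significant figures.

Total head at well A: h = 370.81 m (water level in the piezometer is the total head).
Pressure head at well H: ψ = P/(ρg) = 143.6×1000 / (1000 × 9.81) = 14.64 m.
Total head at well H: h = z + ψ = 360.99 + 14.64 = 375.63 m.
Head difference: h(well A) − h(well H) = 370.81 − 375.63 = -4.82 m.
Hydraulic gradient: i = |Δh| / L = 4.82 / 1439 = 0.00335.

i ≈ 0.00335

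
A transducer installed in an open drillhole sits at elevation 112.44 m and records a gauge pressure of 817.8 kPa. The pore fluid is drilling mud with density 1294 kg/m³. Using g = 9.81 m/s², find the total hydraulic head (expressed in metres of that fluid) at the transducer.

ψ = P/(ρg) = 817.8×1000 / (1294 × 9.81) = 64.42 m.
h = z + ψ = 112.44 + 64.42 = 176.86 m.

h ≈ 176.86 m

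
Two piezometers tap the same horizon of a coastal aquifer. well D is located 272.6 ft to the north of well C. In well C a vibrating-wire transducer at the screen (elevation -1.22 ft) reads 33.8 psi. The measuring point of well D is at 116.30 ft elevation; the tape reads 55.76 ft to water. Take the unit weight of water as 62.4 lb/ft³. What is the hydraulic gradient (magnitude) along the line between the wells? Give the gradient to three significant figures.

Pressure head at well C: ψ = 144·P/γ = 144 × 33.8 / 62.4 = 78.00 ft.
Total head at well C: h = z + ψ = -1.22 + 78.00 = 76.78 ft.
Total head at well D: h = 116.30 − 55.76 = 60.54 ft.
Head difference: h(well C) − h(well D) = 76.78 − 60.54 = 16.24 ft.
Hydraulic gradient: i = |Δh| / L = 16.24 / 272.6 = 0.0596.

i ≈ 0.0596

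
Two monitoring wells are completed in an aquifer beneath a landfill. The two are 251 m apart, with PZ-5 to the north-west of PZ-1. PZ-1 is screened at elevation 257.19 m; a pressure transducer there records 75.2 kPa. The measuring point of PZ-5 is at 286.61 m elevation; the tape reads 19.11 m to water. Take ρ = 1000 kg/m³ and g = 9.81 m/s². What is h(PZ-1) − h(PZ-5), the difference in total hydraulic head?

Pressure head at PZ-1: ψ = P/(ρg) = 75.2×1000 / (1000 × 9.81) = 7.67 m.
Total head at PZ-1: h = z + ψ = 257.19 + 7.67 = 264.86 m.
Total head at PZ-5: h = 286.61 − 19.11 = 267.50 m.
Head difference: h(PZ-1) − h(PZ-5) = 264.86 − 267.50 = -2.64 m.

Δh ≈ -2.64 m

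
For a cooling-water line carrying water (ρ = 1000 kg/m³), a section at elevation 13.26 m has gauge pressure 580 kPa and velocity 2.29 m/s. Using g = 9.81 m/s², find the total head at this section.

h ≈ 72.65 m

Pressure head ψ = P/(ρg) = 580×1000 / (1000 × 9.81) = 59.12 m.
Velocity head = v²/(2g) = 2.29² / (2 × 9.81) = 0.267 m.
h = z + ψ + v²/(2g) = 13.26 + 59.12 + 0.267 = 72.65 m.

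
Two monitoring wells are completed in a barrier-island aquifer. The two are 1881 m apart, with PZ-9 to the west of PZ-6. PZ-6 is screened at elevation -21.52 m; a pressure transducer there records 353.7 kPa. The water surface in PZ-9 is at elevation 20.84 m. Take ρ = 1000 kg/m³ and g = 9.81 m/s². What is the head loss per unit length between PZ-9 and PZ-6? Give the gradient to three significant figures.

Pressure head at PZ-6: ψ = P/(ρg) = 353.7×1000 / (1000 × 9.81) = 36.06 m.
Total head at PZ-6: h = z + ψ = -21.52 + 36.06 = 14.54 m.
Total head at PZ-9: h = 20.84 m (water level in the piezometer is the total head).
Head difference: h(PZ-6) − h(PZ-9) = 14.54 − 20.84 = -6.30 m.
Hydraulic gradient: i = |Δh| / L = 6.30 / 1881 = 0.00335.

i ≈ 0.00335 m/m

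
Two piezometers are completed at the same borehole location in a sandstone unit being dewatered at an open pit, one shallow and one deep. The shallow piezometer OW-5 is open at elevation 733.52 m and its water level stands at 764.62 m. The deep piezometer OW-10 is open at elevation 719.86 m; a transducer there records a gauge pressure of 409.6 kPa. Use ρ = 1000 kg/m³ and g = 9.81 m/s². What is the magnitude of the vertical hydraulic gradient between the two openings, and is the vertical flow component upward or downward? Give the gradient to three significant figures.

|i_v| ≈ 0.220; vertical flow is downward

Total head at OW-5: h = 764.62 m (water level in the standpipe).
Pressure head at OW-10: ψ = P/(ρg) = 409.6×1000 / (1000 × 9.81) = 41.75 m.
Total head at OW-10: h = z + ψ = 719.86 + 41.75 = 761.61 m.
Δh = h(OW-5) − h(OW-10) = 764.62 − 761.61 = 3.01 m.
Vertical separation Δz = 733.52 − 719.86 = 13.66 m.
|i_v| = |Δh| / Δz = 3.01 / 13.66 = 0.220.
Head is higher in the shallow piezometer, so vertical flow is downward (recharge condition).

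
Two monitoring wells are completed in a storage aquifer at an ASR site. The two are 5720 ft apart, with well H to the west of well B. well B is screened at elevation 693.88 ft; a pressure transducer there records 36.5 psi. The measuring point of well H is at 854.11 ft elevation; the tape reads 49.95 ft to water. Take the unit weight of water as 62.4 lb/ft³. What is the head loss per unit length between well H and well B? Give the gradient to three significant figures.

Pressure head at well B: ψ = 144·P/γ = 144 × 36.5 / 62.4 = 84.23 ft.
Total head at well B: h = z + ψ = 693.88 + 84.23 = 778.11 ft.
Total head at well H: h = 854.11 − 49.95 = 804.16 ft.
Head difference: h(well B) − h(well H) = 778.11 − 804.16 = -26.05 ft.
Hydraulic gradient: i = |Δh| / L = 26.05 / 5720 = 0.00455.

i ≈ 0.00455 ft/ft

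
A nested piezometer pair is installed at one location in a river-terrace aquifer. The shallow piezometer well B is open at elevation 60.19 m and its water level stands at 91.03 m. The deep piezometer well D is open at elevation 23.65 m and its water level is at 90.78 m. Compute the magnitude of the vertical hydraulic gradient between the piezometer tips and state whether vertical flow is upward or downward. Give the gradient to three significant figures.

Total head at well B: h = 91.03 m (water level in the standpipe).
Total head at well D: h = 90.78 m.
Δh = h(well B) − h(well D) = 91.03 − 90.78 = 0.25 m.
Vertical separation Δz = 60.19 − 23.65 = 36.54 m.
|i_v| = |Δh| / Δz = 0.25 / 36.54 = 0.00684.
Head is higher in the shallow piezometer, so vertical flow is downward (recharge condition).

|i_v| ≈ 0.00684; vertical flow is downward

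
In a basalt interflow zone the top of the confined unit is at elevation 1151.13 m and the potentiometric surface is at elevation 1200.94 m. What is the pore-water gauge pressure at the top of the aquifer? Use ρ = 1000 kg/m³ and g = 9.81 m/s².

P ≈ 489 kPa

Pressure head at the aquifer top: ψ = h − z = 1200.94 − 1151.13 = 49.81 m.
P = ρgψ = 1000 × 9.81 × 49.81 = 488636 Pa ≈ 489 kPa.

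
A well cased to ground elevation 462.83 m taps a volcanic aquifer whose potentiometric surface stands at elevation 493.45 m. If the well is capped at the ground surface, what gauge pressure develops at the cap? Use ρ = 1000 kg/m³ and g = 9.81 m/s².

Head above the cap: Δh = 493.45 − 462.83 = 30.62 m.
P = ρgΔh = 1000 × 9.81 × 30.62 = 300382 Pa ≈ 300 kPa.

P ≈ 300 kPa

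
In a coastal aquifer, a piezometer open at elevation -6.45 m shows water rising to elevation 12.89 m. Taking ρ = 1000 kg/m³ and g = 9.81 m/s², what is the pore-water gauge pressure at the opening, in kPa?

Pressure head ψ = h − z = 12.89 − (-6.45) = 19.34 m.
P = ρgψ = 1000 × 9.81 × 19.34 = 189725 Pa ≈ 190 kPa.

P ≈ 190 kPa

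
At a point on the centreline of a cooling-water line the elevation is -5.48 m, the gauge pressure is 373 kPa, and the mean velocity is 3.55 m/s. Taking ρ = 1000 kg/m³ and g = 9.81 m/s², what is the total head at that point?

Pressure head ψ = P/(ρg) = 373×1000 / (1000 × 9.81) = 38.02 m.
Velocity head = v²/(2g) = 3.55² / (2 × 9.81) = 0.642 m.
h = z + ψ + v²/(2g) = -5.48 + 38.02 + 0.642 = 33.18 m.

h ≈ 33.18 m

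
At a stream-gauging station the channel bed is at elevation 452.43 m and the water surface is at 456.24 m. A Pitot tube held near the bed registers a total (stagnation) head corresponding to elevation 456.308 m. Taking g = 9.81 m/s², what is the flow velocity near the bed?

v ≈ 1.16 m/s

Near the bed, under hydrostatic conditions, the piezometric head (z + ψ) equals the free-surface elevation, 456.24 m.
Velocity head = total − piezometric = 456.308 − 456.24 = 0.068 m.
v = √(2g·h_v) = √(2 × 9.81 × 0.068) = 1.16 m/s.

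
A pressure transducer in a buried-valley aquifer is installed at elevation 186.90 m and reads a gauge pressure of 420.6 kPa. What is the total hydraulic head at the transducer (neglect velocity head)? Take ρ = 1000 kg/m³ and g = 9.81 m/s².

ψ = P/(ρg) = 420.6×1000 / (1000 × 9.81) = 42.87 m.
h = z + ψ = 186.90 + 42.87 = 229.77 m.

h ≈ 229.77 m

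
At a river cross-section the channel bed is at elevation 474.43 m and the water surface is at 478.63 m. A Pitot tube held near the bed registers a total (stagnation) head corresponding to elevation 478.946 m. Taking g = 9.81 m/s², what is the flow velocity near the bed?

v ≈ 2.49 m/s

Near the bed, under hydrostatic conditions, the piezometric head (z + ψ) equals the free-surface elevation, 478.63 m.
Velocity head = total − piezometric = 478.946 − 478.63 = 0.316 m.
v = √(2g·h_v) = √(2 × 9.81 × 0.316) = 2.49 m/s.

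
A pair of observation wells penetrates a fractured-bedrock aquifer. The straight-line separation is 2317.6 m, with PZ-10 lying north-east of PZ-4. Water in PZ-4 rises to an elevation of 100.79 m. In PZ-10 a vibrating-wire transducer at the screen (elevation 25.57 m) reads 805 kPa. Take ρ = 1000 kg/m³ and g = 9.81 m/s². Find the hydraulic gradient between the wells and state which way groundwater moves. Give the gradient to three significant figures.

i ≈ 0.00295; groundwater flows toward the south-west

Total head at PZ-4: h = 100.79 m (water level in the piezometer is the total head).
Pressure head at PZ-10: ψ = P/(ρg) = 805×1000 / (1000 × 9.81) = 82.06 m.
Total head at PZ-10: h = z + ψ = 25.57 + 82.06 = 107.63 m.
Head difference: h(PZ-4) − h(PZ-10) = 100.79 − 107.63 = -6.84 m.
Hydraulic gradient: i = |Δh| / L = 6.84 / 2317.6 = 0.00295.
Flow is from higher to lower head: from PZ-10 toward PZ-4, i.e. toward the south-west.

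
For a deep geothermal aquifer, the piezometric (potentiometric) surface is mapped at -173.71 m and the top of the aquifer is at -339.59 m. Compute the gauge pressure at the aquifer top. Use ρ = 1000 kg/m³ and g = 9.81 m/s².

P ≈ 1630 kPa

Pressure head at the aquifer top: ψ = h − z = -173.71 − (-339.59) = 165.88 m.
P = ρgψ = 1000 × 9.81 × 165.88 = 1627283 Pa ≈ 1630 kPa.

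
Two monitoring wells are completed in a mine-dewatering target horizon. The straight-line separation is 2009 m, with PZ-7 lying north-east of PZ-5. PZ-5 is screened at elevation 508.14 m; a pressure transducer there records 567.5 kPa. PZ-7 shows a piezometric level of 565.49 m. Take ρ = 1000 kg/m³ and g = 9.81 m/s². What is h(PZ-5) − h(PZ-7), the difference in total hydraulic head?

Pressure head at PZ-5: ψ = P/(ρg) = 567.5×1000 / (1000 × 9.81) = 57.85 m.
Total head at PZ-5: h = z + ψ = 508.14 + 57.85 = 565.99 m.
Total head at PZ-7: h = 565.49 m (water level in the piezometer is the total head).
Head difference: h(PZ-5) − h(PZ-7) = 565.99 − 565.49 = 0.50 m.

Δh ≈ 0.50 m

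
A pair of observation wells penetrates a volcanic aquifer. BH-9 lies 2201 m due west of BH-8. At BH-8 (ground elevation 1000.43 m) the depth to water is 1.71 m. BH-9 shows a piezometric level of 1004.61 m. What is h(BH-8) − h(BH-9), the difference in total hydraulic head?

Total head at BH-8: h = 1000.43 − 1.71 = 998.72 m.
Total head at BH-9: h = 1004.61 m (water level in the piezometer is the total head).
Head difference: h(BH-8) − h(BH-9) = 998.72 − 1004.61 = -5.89 m.

Δh ≈ -5.89 m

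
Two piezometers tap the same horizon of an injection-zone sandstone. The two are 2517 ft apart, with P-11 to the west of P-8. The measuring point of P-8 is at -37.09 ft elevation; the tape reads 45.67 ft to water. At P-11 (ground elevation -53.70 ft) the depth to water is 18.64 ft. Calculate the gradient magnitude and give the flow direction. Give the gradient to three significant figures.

i ≈ 0.00414; groundwater flows toward the east

Total head at P-8: h = -37.09 − 45.67 = -82.76 ft.
Total head at P-11: h = -53.70 − 18.64 = -72.34 ft.
Head difference: h(P-8) − h(P-11) = -82.76 − (-72.34) = -10.42 ft.
Hydraulic gradient: i = |Δh| / L = 10.42 / 2517 = 0.00414.
Flow is from higher to lower head: from P-11 toward P-8, i.e. toward the east.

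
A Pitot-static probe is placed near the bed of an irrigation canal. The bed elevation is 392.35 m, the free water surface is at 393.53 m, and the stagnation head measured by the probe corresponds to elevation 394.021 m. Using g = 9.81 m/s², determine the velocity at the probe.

Near the bed, under hydrostatic conditions, the piezometric head (z + ψ) equals the free-surface elevation, 393.53 m.
Velocity head = total − piezometric = 394.021 − 393.53 = 0.491 m.
v = √(2g·h_v) = √(2 × 9.81 × 0.491) = 3.10 m/s.

v ≈ 3.10 m/s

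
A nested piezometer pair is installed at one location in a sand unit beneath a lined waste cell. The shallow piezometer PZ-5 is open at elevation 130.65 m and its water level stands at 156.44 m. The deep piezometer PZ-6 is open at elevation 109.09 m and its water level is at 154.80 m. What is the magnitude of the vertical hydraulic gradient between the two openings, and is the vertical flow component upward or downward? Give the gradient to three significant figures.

|i_v| ≈ 0.0761; vertical flow is downward

Total head at PZ-5: h = 156.44 m (water level in the standpipe).
Total head at PZ-6: h = 154.80 m.
Δh = h(PZ-5) − h(PZ-6) = 156.44 − 154.80 = 1.64 m.
Vertical separation Δz = 130.65 − 109.09 = 21.56 m.
|i_v| = |Δh| / Δz = 1.64 / 21.56 = 0.0761.
Head is higher in the shallow piezometer, so vertical flow is downward (recharge condition).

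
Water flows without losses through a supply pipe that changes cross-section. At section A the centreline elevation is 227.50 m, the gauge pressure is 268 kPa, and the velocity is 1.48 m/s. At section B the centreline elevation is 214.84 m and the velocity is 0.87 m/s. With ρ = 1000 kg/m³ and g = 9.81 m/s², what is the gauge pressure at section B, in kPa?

Pressure head at A: ψ₁ = P₁/(ρg) = 268×1000 / (1000 × 9.81) = 27.32 m.
Velocity heads: v₁²/2g = 1.48²/19.62 = 0.112 m; v₂²/2g = 0.87²/19.62 = 0.039 m.
Total head H = z₁ + ψ₁ + v₁²/2g = 227.50 + 27.32 + 0.112 = 254.93 m.
ψ₂ = H − z₂ − v₂²/2g = 254.93 − 214.84 − 0.039 = 40.05 m.
P₂ = ρgψ₂ = 1000 × 9.81 × 40.05 ≈ 393 kPa.

P₂ ≈ 393 kPa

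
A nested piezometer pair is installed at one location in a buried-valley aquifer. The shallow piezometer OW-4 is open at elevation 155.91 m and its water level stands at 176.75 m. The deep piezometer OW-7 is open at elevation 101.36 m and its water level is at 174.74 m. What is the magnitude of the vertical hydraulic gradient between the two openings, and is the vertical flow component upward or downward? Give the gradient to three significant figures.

Total head at OW-4: h = 176.75 m (water level in the standpipe).
Total head at OW-7: h = 174.74 m.
Δh = h(OW-4) − h(OW-7) = 176.75 − 174.74 = 2.01 m.
Vertical separation Δz = 155.91 − 101.36 = 54.55 m.
|i_v| = |Δh| / Δz = 2.01 / 54.55 = 0.0368.
Head is higher in the shallow piezometer, so vertical flow is downward (recharge condition).

|i_v| ≈ 0.0368; vertical flow is downward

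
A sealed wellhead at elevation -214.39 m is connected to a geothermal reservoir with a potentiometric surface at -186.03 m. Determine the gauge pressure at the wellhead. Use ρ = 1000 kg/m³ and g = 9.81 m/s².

P ≈ 278 kPa

Head above the cap: Δh = -186.03 − (-214.39) = 28.36 m.
P = ρgΔh = 1000 × 9.81 × 28.36 = 278212 Pa ≈ 278 kPa.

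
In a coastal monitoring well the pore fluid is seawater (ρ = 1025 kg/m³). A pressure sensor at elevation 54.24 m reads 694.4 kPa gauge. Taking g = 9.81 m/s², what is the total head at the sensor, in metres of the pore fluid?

h ≈ 123.30 m

ψ = P/(ρg) = 694.4×1000 / (1025 × 9.81) = 69.06 m.
h = z + ψ = 54.24 + 69.06 = 123.30 m.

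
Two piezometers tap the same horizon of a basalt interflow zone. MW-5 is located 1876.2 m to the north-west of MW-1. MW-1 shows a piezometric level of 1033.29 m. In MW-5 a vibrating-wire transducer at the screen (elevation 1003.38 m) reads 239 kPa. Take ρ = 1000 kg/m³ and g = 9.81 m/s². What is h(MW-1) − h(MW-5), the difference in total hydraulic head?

Δh ≈ 5.55 m

Total head at MW-1: h = 1033.29 m (water level in the piezometer is the total head).
Pressure head at MW-5: ψ = P/(ρg) = 239×1000 / (1000 × 9.81) = 24.36 m.
Total head at MW-5: h = z + ψ = 1003.38 + 24.36 = 1027.74 m.
Head difference: h(MW-1) − h(MW-5) = 1033.29 − 1027.74 = 5.55 m.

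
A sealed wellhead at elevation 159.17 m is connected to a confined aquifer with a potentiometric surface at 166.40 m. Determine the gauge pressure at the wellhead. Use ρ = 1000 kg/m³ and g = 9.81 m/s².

Head above the cap: Δh = 166.40 − 159.17 = 7.23 m.
P = ρgΔh = 1000 × 9.81 × 7.23 = 70926 Pa ≈ 70.9 kPa.

P ≈ 70.9 kPa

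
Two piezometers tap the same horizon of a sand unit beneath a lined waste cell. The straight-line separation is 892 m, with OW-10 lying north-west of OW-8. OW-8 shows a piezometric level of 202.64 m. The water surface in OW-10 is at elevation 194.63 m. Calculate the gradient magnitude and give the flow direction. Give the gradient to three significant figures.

Total head at OW-8: h = 202.64 m (water level in the piezometer is the total head).
Total head at OW-10: h = 194.63 m (water level in the piezometer is the total head).
Head difference: h(OW-8) − h(OW-10) = 202.64 − 194.63 = 8.01 m.
Hydraulic gradient: i = |Δh| / L = 8.01 / 892 = 0.00898.
Flow is from higher to lower head: from OW-8 toward OW-10, i.e. toward the north-west.

i ≈ 0.00898; groundwater flows toward the north-west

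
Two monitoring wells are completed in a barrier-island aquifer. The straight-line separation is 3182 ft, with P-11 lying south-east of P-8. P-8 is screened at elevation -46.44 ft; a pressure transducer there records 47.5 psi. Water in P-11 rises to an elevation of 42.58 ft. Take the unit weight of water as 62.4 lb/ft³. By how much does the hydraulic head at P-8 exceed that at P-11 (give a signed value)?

Δh ≈ 20.60 ft

Pressure head at P-8: ψ = 144·P/γ = 144 × 47.5 / 62.4 = 109.62 ft.
Total head at P-8: h = z + ψ = -46.44 + 109.62 = 63.18 ft.
Total head at P-11: h = 42.58 ft (water level in the piezometer is the total head).
Head difference: h(P-8) − h(P-11) = 63.18 − 42.58 = 20.60 ft.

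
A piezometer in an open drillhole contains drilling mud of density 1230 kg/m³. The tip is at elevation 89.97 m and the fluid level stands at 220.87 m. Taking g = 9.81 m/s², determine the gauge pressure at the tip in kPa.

P ≈ 1580 kPa

Pressure head ψ = h − z = 220.87 − 89.97 = 130.90 m.
P = ρgψ = 1230 × 9.81 × 130.90 = 1579479 Pa ≈ 1580 kPa.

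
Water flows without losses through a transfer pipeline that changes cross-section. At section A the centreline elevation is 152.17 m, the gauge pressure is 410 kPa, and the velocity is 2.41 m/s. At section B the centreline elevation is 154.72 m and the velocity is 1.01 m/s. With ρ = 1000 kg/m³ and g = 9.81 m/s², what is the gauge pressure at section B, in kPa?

Pressure head at A: ψ₁ = P₁/(ρg) = 410×1000 / (1000 × 9.81) = 41.79 m.
Velocity heads: v₁²/2g = 2.41²/19.62 = 0.296 m; v₂²/2g = 1.01²/19.62 = 0.052 m.
Total head H = z₁ + ψ₁ + v₁²/2g = 152.17 + 41.79 + 0.296 = 194.26 m.
ψ₂ = H − z₂ − v₂²/2g = 194.26 − 154.72 − 0.052 = 39.49 m.
P₂ = ρgψ₂ = 1000 × 9.81 × 39.49 ≈ 387 kPa.

P₂ ≈ 387 kPa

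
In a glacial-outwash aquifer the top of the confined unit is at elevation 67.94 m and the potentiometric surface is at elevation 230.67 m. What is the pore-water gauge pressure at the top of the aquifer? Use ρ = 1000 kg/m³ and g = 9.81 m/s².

P ≈ 1600 kPa

Pressure head at the aquifer top: ψ = h − z = 230.67 − 67.94 = 162.73 m.
P = ρgψ = 1000 × 9.81 × 162.73 = 1596381 Pa ≈ 1600 kPa.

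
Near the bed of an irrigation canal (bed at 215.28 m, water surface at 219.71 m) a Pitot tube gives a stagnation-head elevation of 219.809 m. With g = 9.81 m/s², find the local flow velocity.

v ≈ 1.39 m/s

Near the bed, under hydrostatic conditions, the piezometric head (z + ψ) equals the free-surface elevation, 219.71 m.
Velocity head = total − piezometric = 219.809 − 219.71 = 0.099 m.
v = √(2g·h_v) = √(2 × 9.81 × 0.099) = 1.39 m/s.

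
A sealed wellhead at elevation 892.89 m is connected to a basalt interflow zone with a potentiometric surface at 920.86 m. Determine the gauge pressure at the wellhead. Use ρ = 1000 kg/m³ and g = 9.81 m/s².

Head above the cap: Δh = 920.86 − 892.89 = 27.97 m.
P = ρgΔh = 1000 × 9.81 × 27.97 = 274386 Pa ≈ 274 kPa.

P ≈ 274 kPa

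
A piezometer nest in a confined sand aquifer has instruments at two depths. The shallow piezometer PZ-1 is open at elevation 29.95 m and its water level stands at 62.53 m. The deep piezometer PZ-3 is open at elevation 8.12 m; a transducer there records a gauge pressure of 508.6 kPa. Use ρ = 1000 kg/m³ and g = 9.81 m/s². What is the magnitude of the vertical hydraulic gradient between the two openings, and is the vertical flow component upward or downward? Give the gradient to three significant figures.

|i_v| ≈ 0.117; vertical flow is downward

Total head at PZ-1: h = 62.53 m (water level in the standpipe).
Pressure head at PZ-3: ψ = P/(ρg) = 508.6×1000 / (1000 × 9.81) = 51.85 m.
Total head at PZ-3: h = z + ψ = 8.12 + 51.85 = 59.97 m.
Δh = h(PZ-1) − h(PZ-3) = 62.53 − 59.97 = 2.56 m.
Vertical separation Δz = 29.95 − 8.12 = 21.83 m.
|i_v| = |Δh| / Δz = 2.56 / 21.83 = 0.117.
Head is higher in the shallow piezometer, so vertical flow is downward (recharge condition).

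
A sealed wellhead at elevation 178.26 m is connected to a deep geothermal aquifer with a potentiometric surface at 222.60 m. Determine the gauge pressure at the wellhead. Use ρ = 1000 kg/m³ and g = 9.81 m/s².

Head above the cap: Δh = 222.60 − 178.26 = 44.34 m.
P = ρgΔh = 1000 × 9.81 × 44.34 = 434975 Pa ≈ 435 kPa.

P ≈ 435 kPa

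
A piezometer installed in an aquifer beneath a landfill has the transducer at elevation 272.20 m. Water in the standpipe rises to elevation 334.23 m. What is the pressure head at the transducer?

ψ ≈ 62.03 m

Total head h = 334.23 m (the water-surface elevation in the piezometer).
Pressure head ψ = h − z = 334.23 − 272.20 = 62.03 m.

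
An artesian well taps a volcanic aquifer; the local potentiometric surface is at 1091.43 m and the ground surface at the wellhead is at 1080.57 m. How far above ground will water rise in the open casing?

≈ 10.86 m above ground

Water rises to the potentiometric surface, so the rise above ground = 1091.43 − 1080.57 = 10.86 m.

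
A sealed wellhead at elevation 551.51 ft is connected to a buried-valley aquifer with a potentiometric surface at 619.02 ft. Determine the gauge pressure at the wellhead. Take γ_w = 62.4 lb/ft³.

P ≈ 29.3 psi

Head above the cap: Δh = 619.02 − 551.51 = 67.51 ft.
P = γΔh/144 = 62.4 × 67.51 / 144 = 29.3 psi.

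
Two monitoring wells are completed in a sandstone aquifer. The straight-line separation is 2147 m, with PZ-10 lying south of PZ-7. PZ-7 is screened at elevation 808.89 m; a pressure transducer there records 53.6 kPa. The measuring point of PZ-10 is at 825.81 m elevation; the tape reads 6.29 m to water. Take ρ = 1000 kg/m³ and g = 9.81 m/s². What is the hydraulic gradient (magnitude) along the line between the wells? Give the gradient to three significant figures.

i ≈ 0.00241

Pressure head at PZ-7: ψ = P/(ρg) = 53.6×1000 / (1000 × 9.81) = 5.46 m.
Total head at PZ-7: h = z + ψ = 808.89 + 5.46 = 814.35 m.
Total head at PZ-10: h = 825.81 − 6.29 = 819.52 m.
Head difference: h(PZ-7) − h(PZ-10) = 814.35 − 819.52 = -5.17 m.
Hydraulic gradient: i = |Δh| / L = 5.17 / 2147 = 0.00241.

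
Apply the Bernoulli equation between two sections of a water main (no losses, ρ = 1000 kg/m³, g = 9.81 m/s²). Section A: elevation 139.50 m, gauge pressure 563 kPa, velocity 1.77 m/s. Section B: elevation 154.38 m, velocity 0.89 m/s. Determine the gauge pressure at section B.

P₂ ≈ 418 kPa

Pressure head at A: ψ₁ = P₁/(ρg) = 563×1000 / (1000 × 9.81) = 57.39 m.
Velocity heads: v₁²/2g = 1.77²/19.62 = 0.160 m; v₂²/2g = 0.89²/19.62 = 0.040 m.
Total head H = z₁ + ψ₁ + v₁²/2g = 139.50 + 57.39 + 0.160 = 197.05 m.
ψ₂ = H − z₂ − v₂²/2g = 197.05 − 154.38 − 0.040 = 42.63 m.
P₂ = ρgψ₂ = 1000 × 9.81 × 42.63 ≈ 418 kPa.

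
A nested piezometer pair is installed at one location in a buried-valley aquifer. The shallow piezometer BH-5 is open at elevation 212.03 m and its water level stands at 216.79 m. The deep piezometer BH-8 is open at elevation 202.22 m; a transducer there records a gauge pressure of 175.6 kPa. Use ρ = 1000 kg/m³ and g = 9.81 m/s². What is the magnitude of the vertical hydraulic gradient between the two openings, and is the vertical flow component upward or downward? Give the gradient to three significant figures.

|i_v| ≈ 0.339; vertical flow is upward

Total head at BH-5: h = 216.79 m (water level in the standpipe).
Pressure head at BH-8: ψ = P/(ρg) = 175.6×1000 / (1000 × 9.81) = 17.90 m.
Total head at BH-8: h = z + ψ = 202.22 + 17.90 = 220.12 m.
Δh = h(BH-5) − h(BH-8) = 216.79 − 220.12 = -3.33 m.
Vertical separation Δz = 212.03 − 202.22 = 9.81 m.
|i_v| = |Δh| / Δz = 3.33 / 9.81 = 0.339.
Head is higher in the deep piezometer, so vertical flow is upward (discharge condition).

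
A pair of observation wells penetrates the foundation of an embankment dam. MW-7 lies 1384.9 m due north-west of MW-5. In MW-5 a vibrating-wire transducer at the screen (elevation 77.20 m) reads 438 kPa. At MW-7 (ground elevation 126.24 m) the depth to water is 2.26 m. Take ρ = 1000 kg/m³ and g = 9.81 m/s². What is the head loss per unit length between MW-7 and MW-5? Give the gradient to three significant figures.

Pressure head at MW-5: ψ = P/(ρg) = 438×1000 / (1000 × 9.81) = 44.65 m.
Total head at MW-5: h = z + ψ = 77.20 + 44.65 = 121.85 m.
Total head at MW-7: h = 126.24 − 2.26 = 123.98 m.
Head difference: h(MW-5) − h(MW-7) = 121.85 − 123.98 = -2.13 m.
Hydraulic gradient: i = |Δh| / L = 2.13 / 1384.9 = 0.00154.

i ≈ 0.00154 m/m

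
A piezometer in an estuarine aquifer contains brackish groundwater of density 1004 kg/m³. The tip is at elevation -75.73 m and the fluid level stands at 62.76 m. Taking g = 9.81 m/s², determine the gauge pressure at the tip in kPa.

P ≈ 1360 kPa

Pressure head ψ = h − z = 62.76 − (-75.73) = 138.49 m.
P = ρgψ = 1004 × 9.81 × 138.49 = 1364021 Pa ≈ 1360 kPa.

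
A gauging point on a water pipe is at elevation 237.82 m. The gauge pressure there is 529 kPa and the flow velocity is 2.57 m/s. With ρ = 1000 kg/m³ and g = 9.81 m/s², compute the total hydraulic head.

h ≈ 292.08 m

Pressure head ψ = P/(ρg) = 529×1000 / (1000 × 9.81) = 53.92 m.
Velocity head = v²/(2g) = 2.57² / (2 × 9.81) = 0.337 m.
h = z + ψ + v²/(2g) = 237.82 + 53.92 + 0.337 = 292.08 m.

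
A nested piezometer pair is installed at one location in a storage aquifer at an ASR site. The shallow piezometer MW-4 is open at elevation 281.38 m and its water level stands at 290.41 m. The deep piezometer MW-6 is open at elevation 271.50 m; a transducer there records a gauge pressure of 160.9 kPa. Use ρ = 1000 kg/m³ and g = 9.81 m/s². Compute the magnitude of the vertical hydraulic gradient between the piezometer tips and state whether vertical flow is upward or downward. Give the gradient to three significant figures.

Total head at MW-4: h = 290.41 m (water level in the standpipe).
Pressure head at MW-6: ψ = P/(ρg) = 160.9×1000 / (1000 × 9.81) = 16.40 m.
Total head at MW-6: h = z + ψ = 271.50 + 16.40 = 287.90 m.
Δh = h(MW-4) − h(MW-6) = 290.41 − 287.90 = 2.51 m.
Vertical separation Δz = 281.38 − 271.50 = 9.88 m.
|i_v| = |Δh| / Δz = 2.51 / 9.88 = 0.254.
Head is higher in the shallow piezometer, so vertical flow is downward (recharge condition).

|i_v| ≈ 0.254; vertical flow is downward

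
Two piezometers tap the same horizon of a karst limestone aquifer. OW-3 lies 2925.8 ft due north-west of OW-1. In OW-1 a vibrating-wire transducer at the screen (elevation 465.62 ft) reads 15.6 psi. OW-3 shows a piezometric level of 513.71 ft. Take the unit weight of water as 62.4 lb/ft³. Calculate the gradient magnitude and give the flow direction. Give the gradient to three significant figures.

Pressure head at OW-1: ψ = 144·P/γ = 144 × 15.6 / 62.4 = 36.00 ft.
Total head at OW-1: h = z + ψ = 465.62 + 36.00 = 501.62 ft.
Total head at OW-3: h = 513.71 ft (water level in the piezometer is the total head).
Head difference: h(OW-1) − h(OW-3) = 501.62 − 513.71 = -12.09 ft.
Hydraulic gradient: i = |Δh| / L = 12.09 / 2925.8 = 0.00413.
Flow is from higher to lower head: from OW-3 toward OW-1, i.e. toward the south-east.

i ≈ 0.00413; groundwater flows toward the south-east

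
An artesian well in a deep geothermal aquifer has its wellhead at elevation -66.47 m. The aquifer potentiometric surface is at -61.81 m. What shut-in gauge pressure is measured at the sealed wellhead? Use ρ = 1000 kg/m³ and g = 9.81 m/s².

P ≈ 45.7 kPa

Head above the cap: Δh = -61.81 − (-66.47) = 4.66 m.
P = ρgΔh = 1000 × 9.81 × 4.66 = 45715 Pa ≈ 45.7 kPa.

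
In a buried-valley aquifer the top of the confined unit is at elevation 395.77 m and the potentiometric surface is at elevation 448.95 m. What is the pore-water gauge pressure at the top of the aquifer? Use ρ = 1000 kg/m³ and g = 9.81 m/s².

Pressure head at the aquifer top: ψ = h − z = 448.95 − 395.77 = 53.18 m.
P = ρgψ = 1000 × 9.81 × 53.18 = 521696 Pa ≈ 522 kPa.

P ≈ 522 kPa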